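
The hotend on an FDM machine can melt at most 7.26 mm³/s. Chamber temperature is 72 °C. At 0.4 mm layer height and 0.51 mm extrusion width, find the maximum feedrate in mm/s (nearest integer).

36 mm/s

Bead cross-section = 0.4 × 0.51, so 0.204 mm².
v_max = Q/A = 7.26/0.204 = 35.59 mm/s → 36 mm/s.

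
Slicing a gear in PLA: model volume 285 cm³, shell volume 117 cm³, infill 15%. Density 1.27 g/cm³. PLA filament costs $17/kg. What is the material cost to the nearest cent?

$3.07

Infill region = 285 − 117 = 168 cm³.
Deposited infill = 0.15 × 168, so 25.2 cm³.
Deposited volume = 117 + 25.2 = 142.2 cm³.
Mass: 142.2 × 1.27 → 180.594 g.
Cost = 180.594 g / 1000 × $17/kg = $3.07.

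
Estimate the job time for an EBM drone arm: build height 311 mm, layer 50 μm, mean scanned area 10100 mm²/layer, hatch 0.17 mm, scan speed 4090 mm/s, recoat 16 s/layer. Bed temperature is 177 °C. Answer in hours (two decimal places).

Layer count = ceil(311 / 0.05) = 6220.
Hatch length per layer = 10100 / 0.17, so 59411.8 mm.
Per-layer scan time: 59411.8 / 4090 → 14.5261 s.
Time per layer: 14.5261 + 16 → 30.5261 s.
Total: 6220 × 30.5261 s = 189872.342 s → 52.74 hours.

52.74 hours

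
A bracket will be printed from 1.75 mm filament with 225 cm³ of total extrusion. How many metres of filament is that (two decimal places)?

93.54 m

Cross-section of 1.75 mm filament: π·(1.75/2)² = 2.4053 mm².
Length = 225 cm³ / 2.4053 mm² = 225000 / 2.4053 = 93543.42 mm = 93.54 m.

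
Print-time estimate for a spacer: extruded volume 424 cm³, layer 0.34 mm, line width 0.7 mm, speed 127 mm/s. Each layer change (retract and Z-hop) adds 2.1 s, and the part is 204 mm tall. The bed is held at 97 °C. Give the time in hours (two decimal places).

Extrusion cross-section = 0.34 × 0.7, so 0.238 mm².
Toolpath length = 424 cm³ / 0.238 mm² = 424000 / 0.238 = 1781512.6 mm.
Time extruding = 1781512.6 / 127, so 14027.7 s.
Number of layers: 204 / 0.34 → 600 (rounded up).
Z-hop total = 600 × 2.1, so 1260 s.
Altogether 14027.7 + 1260 = 15287.7 s, i.e. 4.25 hours.

4.25 hours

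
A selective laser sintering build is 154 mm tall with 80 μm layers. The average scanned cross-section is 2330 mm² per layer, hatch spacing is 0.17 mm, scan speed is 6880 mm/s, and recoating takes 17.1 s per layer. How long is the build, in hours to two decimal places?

10.21 hours

Number of layers: 154 / 0.08 → 1925 (rounded up).
Scan path per layer: 2330 / 0.17 → 13705.9 mm.
Scan time per layer = 13705.9 / 6880 = 1.9921 s.
Layer cycle = 1.9921 + 17.1 = 19.0921 s.
Total: 1925 × 19.0921 s = 36752.2925 s → 10.21 hours.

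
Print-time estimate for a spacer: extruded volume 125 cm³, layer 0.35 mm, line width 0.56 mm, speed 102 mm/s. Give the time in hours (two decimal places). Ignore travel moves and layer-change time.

1.74 hours

Bead cross-section = 0.35 × 0.56 = 0.196 mm².
Path length: 125000 mm³ / 0.196 mm² → 637755.1 mm.
Print-move time: 637755.1 / 102 → 6252.5 s.
6252.5 s = 1.74 hours.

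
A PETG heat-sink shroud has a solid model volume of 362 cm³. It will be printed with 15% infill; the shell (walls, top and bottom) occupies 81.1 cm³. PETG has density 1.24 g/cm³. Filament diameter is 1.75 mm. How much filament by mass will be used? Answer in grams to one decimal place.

Volume inside the shell = 362 − 81.1 = 280.9 cm³.
Infill deposited: 0.15 × 280.9 → 42.135 cm³.
Total printed volume = 81.1 + 42.135 = 123.235 cm³.
Mass: 123.235 × 1.24 → 152.8114 g.

152.8 g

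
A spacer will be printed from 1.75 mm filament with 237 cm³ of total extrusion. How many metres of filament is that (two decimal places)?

A = π r² = π × 0.875² = 2.4053 mm².
L = 237000 mm³ / 2.4053 mm² = 98532.41 mm, i.e. 98.53 m.

98.53 m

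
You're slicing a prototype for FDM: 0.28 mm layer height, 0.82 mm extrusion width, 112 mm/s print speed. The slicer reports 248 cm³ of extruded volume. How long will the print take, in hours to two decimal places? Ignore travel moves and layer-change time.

Line area = 0.28 × 0.82 = 0.2296 mm².
Total extruded path = 248000/0.2296 = 1080139.4 mm.
Extrusion time: 1080139.4 / 112 → 9644.1 s.
That's 9644.1 s → 2.68 hours.

2.68 hours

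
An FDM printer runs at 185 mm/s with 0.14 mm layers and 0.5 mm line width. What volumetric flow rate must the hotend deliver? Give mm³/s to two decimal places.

12.95

A = 0.14 × 0.5, so 0.07 mm².
Q = v·A = 185 × 0.07 = 12.95 mm³/s.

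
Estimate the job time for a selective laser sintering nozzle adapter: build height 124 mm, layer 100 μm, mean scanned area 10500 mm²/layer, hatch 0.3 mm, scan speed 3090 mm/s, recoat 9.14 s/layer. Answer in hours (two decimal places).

Number of layers: 124 / 0.1 → 1240 (rounded up).
Scan path per layer: 10500 / 0.3 → 35000 mm.
Per-layer scan time: 35000 / 3090 → 11.3269 s.
Time per layer = 11.3269 + 9.14, so 20.4669 s.
Build time = 1240 × 20.4669 = 25378.956 s = 7.05 hours.

7.05 hours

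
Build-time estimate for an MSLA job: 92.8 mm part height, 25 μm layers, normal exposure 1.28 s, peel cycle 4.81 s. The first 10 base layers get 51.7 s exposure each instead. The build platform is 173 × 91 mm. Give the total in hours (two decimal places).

Number of layers: 92.8 / 0.025 → 3712 (rounded up).
Burn-in layers: 10 × (51.7 + 4.81) → 565.1 s.
Remaining layers = 3702 × (1.28 + 4.81) = 22545.18 s.
Sum: 565.1 + 22545.18 = 23110.28 s → 6.42 hours.

6.42 hours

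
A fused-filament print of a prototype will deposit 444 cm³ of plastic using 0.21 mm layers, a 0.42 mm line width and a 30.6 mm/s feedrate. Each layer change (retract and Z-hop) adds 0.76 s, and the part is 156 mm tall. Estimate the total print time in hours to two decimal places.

Line area = 0.21 × 0.42 = 0.0882 mm².
Total extruded path = 444000/0.0882 = 5034013.6 mm.
Time extruding = 5034013.6 / 30.6, so 164510.2 s.
Layer count = ceil(156 / 0.21) = 743.
Z-hop total: 743 × 0.76 → 564.68 s.
Altogether 164510.2 + 564.68 = 165074.88 s, i.e. 45.85 hours.

45.85 hours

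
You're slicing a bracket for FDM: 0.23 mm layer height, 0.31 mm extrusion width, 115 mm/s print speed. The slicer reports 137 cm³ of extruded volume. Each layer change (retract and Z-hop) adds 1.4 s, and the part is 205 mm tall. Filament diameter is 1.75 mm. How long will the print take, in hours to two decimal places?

Line area: 0.23 × 0.31 → 0.0713 mm².
Total extruded path = 137000/0.0713 = 1921458.6 mm.
Print-move time = 1921458.6 / 115, so 16708.3 s.
Layers = ⌈205/0.23⌉ = 892.
Z-hop total: 892 × 1.4 → 1248.8 s.
Total = 16708.3 + 1248.8 = 17957.1 s = 4.99 hours.

4.99 hours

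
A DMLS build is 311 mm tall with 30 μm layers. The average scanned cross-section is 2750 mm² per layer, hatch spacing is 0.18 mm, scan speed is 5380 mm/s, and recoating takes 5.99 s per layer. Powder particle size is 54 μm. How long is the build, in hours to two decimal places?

25.43 hours

Number of layers: 311 / 0.03 → 10367 (rounded up).
Hatch length per layer = 2750 / 0.18, so 15277.8 mm.
Per-layer scan time: 15277.8 / 5380 → 2.8397 s.
Time per layer: 2.8397 + 5.99 → 8.8297 s.
10367 layers × 8.8297 s/layer = 91537.4999 s, i.e. 25.43 hours.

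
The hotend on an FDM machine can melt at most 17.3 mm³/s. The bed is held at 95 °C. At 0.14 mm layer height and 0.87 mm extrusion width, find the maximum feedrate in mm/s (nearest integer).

142 mm/s

Bead cross-section: 0.14 × 0.87 → 0.1218 mm².
Max speed = 17.3 / 0.1218 = 142.04 ≈ 142 mm/s.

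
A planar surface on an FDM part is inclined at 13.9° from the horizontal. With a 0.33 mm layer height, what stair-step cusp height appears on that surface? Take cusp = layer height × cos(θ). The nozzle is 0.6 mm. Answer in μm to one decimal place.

h_c = t·cos θ = 0.33 × 0.9707 = 0.320331 mm (320.3 μm).

320.3 μm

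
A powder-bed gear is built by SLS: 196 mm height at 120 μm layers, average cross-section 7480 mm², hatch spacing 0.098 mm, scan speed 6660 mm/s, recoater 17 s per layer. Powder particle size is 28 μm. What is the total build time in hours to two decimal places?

12.92 hours

Layers = ⌈196/0.12⌉ = 1634.
Per-layer scan distance = 7480 / 0.098, so 76326.5 mm.
Per-layer scan time = 76326.5 / 6660 = 11.4604 s.
Time per layer = 11.4604 + 17 = 28.4604 s.
Total: 1634 × 28.4604 s = 46504.2936 s → 12.92 hours.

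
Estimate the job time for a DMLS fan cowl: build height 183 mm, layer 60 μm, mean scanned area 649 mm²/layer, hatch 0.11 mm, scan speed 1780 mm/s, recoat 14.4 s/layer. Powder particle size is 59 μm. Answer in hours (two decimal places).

15.01 hours

Layer count = ceil(183 / 0.06) = 3050.
Scan path per layer: 649 / 0.11 → 5900 mm.
Scan time per layer = 5900 / 1780, so 3.3146 s.
Layer cycle = 3.3146 + 14.4 = 17.7146 s.
3050 layers × 17.7146 s/layer = 54029.53 s, i.e. 15.01 hours.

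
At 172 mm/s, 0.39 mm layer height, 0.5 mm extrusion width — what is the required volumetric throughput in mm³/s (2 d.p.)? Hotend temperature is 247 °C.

Extrusion cross-section: 0.39 × 0.5 → 0.195 mm².
Q = v·A = 172 × 0.195 = 33.54 mm³/s.

33.54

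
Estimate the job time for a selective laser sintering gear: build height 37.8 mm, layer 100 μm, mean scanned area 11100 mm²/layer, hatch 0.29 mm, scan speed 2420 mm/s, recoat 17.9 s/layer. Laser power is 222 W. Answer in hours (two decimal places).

Layers = ⌈37.8/0.1⌉ = 378.
Scan path per layer: 11100 / 0.29 → 38275.9 mm.
Per-layer scan time = 38275.9 / 2420, so 15.8165 s.
Layer cycle: 15.8165 + 17.9 → 33.7165 s.
Total: 378 × 33.7165 s = 12744.837 s → 3.54 hours.

3.54 hours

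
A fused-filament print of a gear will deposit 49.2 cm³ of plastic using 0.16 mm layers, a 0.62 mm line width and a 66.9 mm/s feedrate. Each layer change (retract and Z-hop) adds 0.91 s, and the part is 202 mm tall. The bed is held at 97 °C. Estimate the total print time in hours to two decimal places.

2.38 hours

Line area: 0.16 × 0.62 → 0.0992 mm².
Path length: 49200 mm³ / 0.0992 mm² → 495967.7 mm.
Print-move time = 495967.7 / 66.9, so 7413.6 s.
Layer count = ceil(202 / 0.16) = 1263.
Layer-change overhead = 1263 × 0.91, so 1149.33 s.
Total = 7413.6 + 1149.33 = 8562.93 s = 2.38 hours.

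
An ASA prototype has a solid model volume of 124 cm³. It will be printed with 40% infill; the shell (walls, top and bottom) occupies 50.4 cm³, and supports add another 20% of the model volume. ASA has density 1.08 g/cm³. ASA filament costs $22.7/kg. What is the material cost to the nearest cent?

$2.57

Interior volume = 124 − 50.4, so 73.6 cm³.
Infill deposited = 0.40 × 73.6 = 29.44 cm³.
Support = 0.20 × 124 = 24.8 cm³.
Total extruded = 50.4 + 29.44 + 24.8, so 104.64 cm³.
Mass = 104.64 × 1.08 = 113.0112 g.
At $22.7/kg: 113.0112/1000 × 22.7 = $2.57.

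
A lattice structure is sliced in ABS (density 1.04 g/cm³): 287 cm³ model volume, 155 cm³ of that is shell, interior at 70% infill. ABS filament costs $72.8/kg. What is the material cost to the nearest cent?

$18.73

Volume inside the shell = 287 − 155, so 132 cm³.
Deposited infill: 0.70 × 132 → 92.4 cm³.
Deposited volume = 155 + 92.4, so 247.4 cm³.
Mass = 247.4 × 1.04, so 257.296 g.
At $72.8/kg: 257.296/1000 × 72.8 = $18.73.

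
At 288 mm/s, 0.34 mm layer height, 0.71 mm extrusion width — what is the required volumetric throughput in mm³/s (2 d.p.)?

A = 0.34 × 0.71 = 0.2414 mm².
Q = v·A = 288 × 0.2414 = 69.52 mm³/s.

69.52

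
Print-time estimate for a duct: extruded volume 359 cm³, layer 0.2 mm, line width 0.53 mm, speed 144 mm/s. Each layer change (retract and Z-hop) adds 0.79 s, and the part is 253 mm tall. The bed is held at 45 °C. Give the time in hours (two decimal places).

6.81 hours

Extrusion cross-section: 0.2 × 0.53 → 0.106 mm².
Path length: 359000 mm³ / 0.106 mm² → 3386792.5 mm.
Extrusion time: 3386792.5 / 144 → 23519.4 s.
Layers = ⌈253/0.2⌉ = 1265.
Layer-change overhead = 1265 × 0.79, so 999.35 s.
Altogether 23519.4 + 999.35 = 24518.75 s, i.e. 6.81 hours.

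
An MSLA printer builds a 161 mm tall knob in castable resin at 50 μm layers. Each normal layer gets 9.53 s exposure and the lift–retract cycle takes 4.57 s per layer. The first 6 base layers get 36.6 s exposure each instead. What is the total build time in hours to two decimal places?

12.66 hours

Layer count = ceil(161 / 0.05) = 3220.
Burn-in layers = 6 × (36.6 + 4.57), so 247.02 s.
Remaining layers: 3214 × (9.53 + 4.57) → 45317.4 s.
Sum: 247.02 + 45317.4 = 45564.42 s → 12.66 hours.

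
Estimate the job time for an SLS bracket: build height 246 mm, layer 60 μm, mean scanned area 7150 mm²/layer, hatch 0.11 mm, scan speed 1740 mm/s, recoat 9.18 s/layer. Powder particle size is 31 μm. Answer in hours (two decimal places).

Layer count = ceil(246 / 0.06) = 4100.
Hatch length per layer = 7150 / 0.11, so 65000 mm.
Scan time per layer: 65000 / 1740 → 37.3563 s.
Time per layer = 37.3563 + 9.18, so 46.5363 s.
Build time = 4100 × 46.5363 = 190798.83 s = 53.00 hours.

53.00 hours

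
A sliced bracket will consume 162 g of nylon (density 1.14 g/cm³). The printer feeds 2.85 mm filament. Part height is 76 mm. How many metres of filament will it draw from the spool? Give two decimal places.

22.28 m

Volume = 162 g / 1.14 g·cm⁻³ = 142.1053 cm³ = 142105.3 mm³.
A = π r² = π × 1.425² = 6.3794 mm².
L = V/A = 142105.3/6.3794 = 22275.65 mm → 22.28 m.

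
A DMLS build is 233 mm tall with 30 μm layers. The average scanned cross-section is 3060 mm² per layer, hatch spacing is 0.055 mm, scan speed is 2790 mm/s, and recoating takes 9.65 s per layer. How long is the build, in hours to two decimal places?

Layers = ⌈233/0.03⌉ = 7767.
Per-layer scan distance = 3060 / 0.055, so 55636.4 mm.
Scan time per layer = 55636.4 / 2790, so 19.9414 s.
Layer cycle: 19.9414 + 9.65 → 29.5914 s.
Total: 7767 × 29.5914 s = 229836.4038 s → 63.84 hours.

63.84 hours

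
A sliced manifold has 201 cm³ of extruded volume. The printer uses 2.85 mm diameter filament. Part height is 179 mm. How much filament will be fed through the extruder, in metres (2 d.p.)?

Cross-section of 2.85 mm filament: π·(2.85/2)² = 6.3794 mm².
Length = 201 cm³ / 6.3794 mm² = 201000 / 6.3794 = 31507.67 mm = 31.51 m.

31.51 m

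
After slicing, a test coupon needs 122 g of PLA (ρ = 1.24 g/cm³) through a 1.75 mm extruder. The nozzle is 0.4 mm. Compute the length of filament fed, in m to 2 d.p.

Extruded volume: 122/1.24 = 98.3871 cm³ (98387.1 mm³).
A = π r² = π × 0.875² = 2.4053 mm².
Length = 98387.1 / 2.4053 = 40904.29 mm = 40.90 m.

40.90 m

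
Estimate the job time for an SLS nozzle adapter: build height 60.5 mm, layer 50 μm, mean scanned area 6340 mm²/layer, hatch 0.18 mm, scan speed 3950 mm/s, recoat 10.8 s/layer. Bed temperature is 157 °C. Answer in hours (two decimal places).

6.63 hours

Layer count = ceil(60.5 / 0.05) = 1210.
Per-layer scan distance = 6340 / 0.18 = 35222.2 mm.
Laser time per layer: 35222.2 / 3950 → 8.917 s.
Per-layer time = 8.917 + 10.8, so 19.717 s.
Build time = 1210 × 19.717 = 23857.57 s = 6.63 hours.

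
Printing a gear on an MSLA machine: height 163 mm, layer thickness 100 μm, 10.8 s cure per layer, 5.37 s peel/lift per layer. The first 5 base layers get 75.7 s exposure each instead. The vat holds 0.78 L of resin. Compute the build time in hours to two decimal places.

7.41 hours

Number of layers: 163 / 0.1 → 1630 (rounded up).
Bottom layers = 5 × (75.7 + 5.37), so 405.35 s.
Normal layers = 1625 × (10.8 + 5.37) = 26276.25 s.
Sum: 405.35 + 26276.25 = 26681.6 s → 7.41 hours.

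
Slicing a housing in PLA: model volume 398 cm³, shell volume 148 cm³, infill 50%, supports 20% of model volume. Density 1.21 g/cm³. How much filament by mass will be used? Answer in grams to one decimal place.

Volume inside the shell = 398 − 148, so 250 cm³.
Deposited infill: 0.50 × 250 → 125 cm³.
Support: 0.20 × 398 → 79.6 cm³.
Total extruded = 148 + 125 + 79.6 = 352.6 cm³.
Mass = 352.6 × 1.21 = 426.646 g.

426.6 g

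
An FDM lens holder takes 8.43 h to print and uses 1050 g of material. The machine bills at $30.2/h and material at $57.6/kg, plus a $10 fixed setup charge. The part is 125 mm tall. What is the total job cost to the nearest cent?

Machine cost = 30.2 × 8.43 = $254.586.
Feedstock cost = 57.6 × 1050/1000 = $60.48.
Total = 254.586 + 60.48 + 10 = 325.066 ≈ $325.07.

$325.07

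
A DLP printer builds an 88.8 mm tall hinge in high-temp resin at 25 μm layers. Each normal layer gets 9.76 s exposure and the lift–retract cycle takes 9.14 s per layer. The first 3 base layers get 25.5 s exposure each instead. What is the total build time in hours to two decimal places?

18.66 hours

Number of layers: 88.8 / 0.025 → 3552 (rounded up).
Base layers = 3 × (25.5 + 9.14) = 103.92 s.
Normal layers = 3549 × (9.76 + 9.14), so 67076.1 s.
Total = 103.92 + 67076.1 = 67180.02 s = 18.66 hours.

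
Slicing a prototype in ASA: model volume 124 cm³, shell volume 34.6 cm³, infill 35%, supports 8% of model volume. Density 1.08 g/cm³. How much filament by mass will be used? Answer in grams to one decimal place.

Volume inside the shell = 124 − 34.6, so 89.4 cm³.
Deposited infill: 0.35 × 89.4 → 31.29 cm³.
Support = 0.08 × 124 = 9.92 cm³.
Total extruded: 34.6 + 31.29 + 9.92 → 75.81 cm³.
Mass = 75.81 × 1.08, so 81.8748 g.

81.9 g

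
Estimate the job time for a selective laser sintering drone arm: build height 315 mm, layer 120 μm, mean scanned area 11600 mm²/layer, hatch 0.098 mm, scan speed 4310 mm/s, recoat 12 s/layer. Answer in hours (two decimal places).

Layers = ⌈315/0.12⌉ = 2625.
Per-layer scan distance: 11600 / 0.098 → 118367.3 mm.
Scan time per layer = 118367.3 / 4310 = 27.4634 s.
Per-layer time = 27.4634 + 12, so 39.4634 s.
Total: 2625 × 39.4634 s = 103591.425 s → 28.78 hours.

28.78 hours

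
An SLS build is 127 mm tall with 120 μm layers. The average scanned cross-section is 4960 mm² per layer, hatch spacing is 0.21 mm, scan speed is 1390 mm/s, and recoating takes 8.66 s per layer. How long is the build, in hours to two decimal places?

7.55 hours

Layer count = ceil(127 / 0.12) = 1059.
Scan path per layer: 4960 / 0.21 → 23619 mm.
Scan time per layer = 23619 / 1390 = 16.9921 s.
Per-layer time: 16.9921 + 8.66 → 25.6521 s.
Total: 1059 × 25.6521 s = 27165.5739 s → 7.55 hours.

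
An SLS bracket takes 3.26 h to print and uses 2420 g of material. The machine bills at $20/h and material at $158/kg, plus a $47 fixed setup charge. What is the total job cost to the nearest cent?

Machine cost = 20 × 3.26 = $65.20.
Feedstock cost = 158 × 2420/1000 = $382.36.
Total = 65.20 + 382.36 + 47 = $494.56.

$494.56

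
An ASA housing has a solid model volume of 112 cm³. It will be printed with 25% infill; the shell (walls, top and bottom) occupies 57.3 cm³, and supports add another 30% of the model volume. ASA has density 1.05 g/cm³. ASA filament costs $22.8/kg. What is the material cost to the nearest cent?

$2.50

Interior volume = 112 − 57.3, so 54.7 cm³.
Deposited infill: 0.25 × 54.7 → 13.675 cm³.
Support: 0.30 × 112 → 33.6 cm³.
Deposited volume: 57.3 + 13.675 + 33.6 → 104.575 cm³.
Mass = 104.575 × 1.05 = 109.80375 g.
At $22.8/kg: 109.80375/1000 × 22.8 = $2.50.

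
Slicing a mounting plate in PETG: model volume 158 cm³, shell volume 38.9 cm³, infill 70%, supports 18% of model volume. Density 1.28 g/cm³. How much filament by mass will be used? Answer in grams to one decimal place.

192.9 g

Interior volume: 158 − 38.9 → 119.1 cm³.
Infill deposited: 0.70 × 119.1 → 83.37 cm³.
Support: 0.18 × 158 → 28.44 cm³.
Total printed volume = 38.9 + 83.37 + 28.44 = 150.71 cm³.
Mass = 150.71 × 1.28 = 192.9088 g.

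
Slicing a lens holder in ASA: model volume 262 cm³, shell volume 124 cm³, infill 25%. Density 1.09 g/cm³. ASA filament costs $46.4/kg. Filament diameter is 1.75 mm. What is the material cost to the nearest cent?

Infill region = 262 − 124, so 138 cm³.
Deposited infill = 0.25 × 138 = 34.5 cm³.
Total printed volume = 124 + 34.5 = 158.5 cm³.
Mass: 158.5 × 1.09 → 172.765 g.
At $46.4/kg: 172.765/1000 × 46.4 = $8.02.

$8.02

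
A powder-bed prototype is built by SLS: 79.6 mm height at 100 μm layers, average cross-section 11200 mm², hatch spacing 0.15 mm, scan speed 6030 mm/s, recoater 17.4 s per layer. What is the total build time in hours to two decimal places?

Number of layers: 79.6 / 0.1 → 796 (rounded up).
Scan path per layer = 11200 / 0.15, so 74666.7 mm.
Scan time per layer: 74666.7 / 6030 → 12.3825 s.
Time per layer = 12.3825 + 17.4, so 29.7825 s.
796 layers × 29.7825 s/layer = 23706.87 s, i.e. 6.59 hours.

6.59 hours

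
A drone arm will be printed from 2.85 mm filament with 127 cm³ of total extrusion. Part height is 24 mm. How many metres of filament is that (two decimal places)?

Filament cross-section = π × (2.85/2)² = 6.3794 mm².
Length = 127 cm³ / 6.3794 mm² = 127000 / 6.3794 = 19907.83 mm = 19.91 m.

19.91 m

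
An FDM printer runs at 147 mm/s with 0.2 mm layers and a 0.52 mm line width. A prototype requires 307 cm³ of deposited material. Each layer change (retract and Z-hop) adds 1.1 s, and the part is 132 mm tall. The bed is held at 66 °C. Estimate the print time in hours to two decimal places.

5.78 hours

Extrusion cross-section: 0.2 × 0.52 → 0.104 mm².
Total extruded path = 307000/0.104 = 2951923.1 mm.
Extrusion time = 2951923.1 / 147 = 20081.1 s.
Layers = ⌈132/0.2⌉ = 660.
Non-print overhead = 660 × 1.1, so 726 s.
Total = 20081.1 + 726 = 20807.1 s = 5.78 hours.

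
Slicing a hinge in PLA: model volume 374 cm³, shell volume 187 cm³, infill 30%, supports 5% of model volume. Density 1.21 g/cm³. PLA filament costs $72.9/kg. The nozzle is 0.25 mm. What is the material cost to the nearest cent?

Volume inside the shell: 374 − 187 → 187 cm³.
Infill volume: 0.30 × 187 → 56.1 cm³.
Support = 0.05 × 374, so 18.7 cm³.
Deposited volume = 187 + 56.1 + 18.7, so 261.8 cm³.
Mass: 261.8 × 1.21 → 316.778 g.
Cost = 316.778 g / 1000 × $72.9/kg = $23.09.

$23.09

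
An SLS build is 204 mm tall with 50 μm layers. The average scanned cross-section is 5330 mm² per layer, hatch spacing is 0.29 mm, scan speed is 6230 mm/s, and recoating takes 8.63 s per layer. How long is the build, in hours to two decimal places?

Number of layers: 204 / 0.05 → 4080 (rounded up).
Per-layer scan distance: 5330 / 0.29 → 18379.3 mm.
Scan time per layer = 18379.3 / 6230 = 2.9501 s.
Layer cycle = 2.9501 + 8.63 = 11.5801 s.
4080 layers × 11.5801 s/layer = 47246.808 s, i.e. 13.12 hours.

13.12 hours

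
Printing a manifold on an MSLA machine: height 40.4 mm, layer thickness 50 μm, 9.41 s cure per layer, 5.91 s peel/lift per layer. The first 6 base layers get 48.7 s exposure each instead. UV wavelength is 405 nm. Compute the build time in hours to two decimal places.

3.50 hours

Layers = ⌈40.4/0.05⌉ = 808.
Bottom layers = 6 × (48.7 + 5.91), so 327.66 s.
Remaining layers = 802 × (9.41 + 5.91) = 12286.64 s.
Total = 327.66 + 12286.64 = 12614.3 s = 3.50 hours.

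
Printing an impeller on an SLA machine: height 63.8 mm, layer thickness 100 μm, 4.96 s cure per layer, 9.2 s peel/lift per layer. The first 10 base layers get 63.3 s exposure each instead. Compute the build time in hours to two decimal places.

2.67 hours

Layer count = ceil(63.8 / 0.1) = 638.
Bottom layers: 10 × (63.3 + 9.2) → 725 s.
Normal layers: 628 × (4.96 + 9.2) → 8892.48 s.
Sum: 725 + 8892.48 = 9617.48 s → 2.67 hours.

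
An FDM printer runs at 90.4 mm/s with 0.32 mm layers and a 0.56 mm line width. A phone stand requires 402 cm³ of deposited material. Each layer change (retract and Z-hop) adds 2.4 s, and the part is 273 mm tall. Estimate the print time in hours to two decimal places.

7.46 hours

Bead cross-section: 0.32 × 0.56 → 0.1792 mm².
Path length: 402000 mm³ / 0.1792 mm² → 2243303.6 mm.
Time extruding = 2243303.6 / 90.4 = 24815.3 s.
Layers = ⌈273/0.32⌉ = 854.
Non-print overhead = 854 × 2.4, so 2049.6 s.
Total = 24815.3 + 2049.6 = 26864.9 s = 7.46 hours.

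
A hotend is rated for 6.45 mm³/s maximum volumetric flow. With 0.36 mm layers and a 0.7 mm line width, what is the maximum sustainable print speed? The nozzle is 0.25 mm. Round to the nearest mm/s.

26 mm/s

Bead cross-section = 0.36 × 0.7, so 0.252 mm².
Max speed = 6.45 / 0.252 = 25.60 ≈ 26 mm/s.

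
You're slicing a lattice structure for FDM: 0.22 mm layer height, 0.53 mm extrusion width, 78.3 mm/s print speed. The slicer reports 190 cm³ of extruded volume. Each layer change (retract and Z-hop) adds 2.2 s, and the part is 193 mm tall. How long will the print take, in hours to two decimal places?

6.32 hours

Extrusion cross-section: 0.22 × 0.53 → 0.1166 mm².
Path length: 190000 mm³ / 0.1166 mm² → 1629502.6 mm.
Time extruding = 1629502.6 / 78.3, so 20811 s.
Layers = ⌈193/0.22⌉ = 878.
Non-print overhead = 878 × 2.2, so 1931.6 s.
Altogether 20811 + 1931.6 = 22742.6 s, i.e. 6.32 hours.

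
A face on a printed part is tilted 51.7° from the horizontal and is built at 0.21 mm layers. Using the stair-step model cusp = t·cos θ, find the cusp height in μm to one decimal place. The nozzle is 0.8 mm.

Cusp = layer height × cos(51.7°) = 0.21 × 0.6198 = 0.130158 mm = 130.2 μm.

130.2 μm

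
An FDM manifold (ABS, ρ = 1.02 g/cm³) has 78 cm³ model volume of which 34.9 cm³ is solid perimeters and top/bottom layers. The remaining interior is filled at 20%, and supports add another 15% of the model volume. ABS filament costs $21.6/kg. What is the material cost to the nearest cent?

Interior volume = 78 − 34.9 = 43.1 cm³.
Infill deposited = 0.20 × 43.1, so 8.62 cm³.
Support = 0.15 × 78 = 11.7 cm³.
Total printed volume = 34.9 + 8.62 + 11.7, so 55.22 cm³.
Mass = 55.22 × 1.02 = 56.3244 g.
At $21.6/kg: 56.3244/1000 × 21.6 = $1.22.

$1.22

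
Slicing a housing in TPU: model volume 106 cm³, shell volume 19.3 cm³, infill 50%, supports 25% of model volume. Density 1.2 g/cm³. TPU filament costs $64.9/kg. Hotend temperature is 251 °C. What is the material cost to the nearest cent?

$6.94

Infill region = 106 − 19.3 = 86.7 cm³.
Deposited infill = 0.50 × 86.7 = 43.35 cm³.
Support = 0.25 × 106 = 26.5 cm³.
Total printed volume = 19.3 + 43.35 + 26.5 = 89.15 cm³.
Mass = 89.15 × 1.2, so 106.98 g.
Cost = 106.98 g / 1000 × $64.9/kg = $6.94.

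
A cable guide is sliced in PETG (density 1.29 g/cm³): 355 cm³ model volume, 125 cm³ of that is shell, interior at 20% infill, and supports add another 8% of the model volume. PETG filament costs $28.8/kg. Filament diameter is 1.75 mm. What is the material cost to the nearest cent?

$7.41

Infill region = 355 − 125, so 230 cm³.
Infill volume = 0.20 × 230 = 46 cm³.
Support = 0.08 × 355, so 28.4 cm³.
Total extruded = 125 + 46 + 28.4, so 199.4 cm³.
Mass: 199.4 × 1.29 → 257.226 g.
Cost = 257.226 g / 1000 × $28.8/kg = $7.41.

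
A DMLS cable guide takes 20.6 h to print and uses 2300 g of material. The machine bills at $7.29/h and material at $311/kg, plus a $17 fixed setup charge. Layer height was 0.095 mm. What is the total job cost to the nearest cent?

Machine-time cost = 7.29 × 20.6, so $150.174.
Material charge = 311 × 2300/1000 = $715.30.
Total = 150.174 + 715.30 + 17 = 882.474 ≈ $882.47.

$882.47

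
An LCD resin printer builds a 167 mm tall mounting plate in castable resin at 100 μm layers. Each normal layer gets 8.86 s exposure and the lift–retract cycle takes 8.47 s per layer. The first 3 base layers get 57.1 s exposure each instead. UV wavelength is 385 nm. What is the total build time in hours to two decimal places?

8.08 hours

Layer count = ceil(167 / 0.1) = 1670.
Burn-in layers: 3 × (57.1 + 8.47) → 196.71 s.
Regular layers = 1667 × (8.86 + 8.47) = 28889.11 s.
Total = 196.71 + 28889.11 = 29085.82 s = 8.08 hours.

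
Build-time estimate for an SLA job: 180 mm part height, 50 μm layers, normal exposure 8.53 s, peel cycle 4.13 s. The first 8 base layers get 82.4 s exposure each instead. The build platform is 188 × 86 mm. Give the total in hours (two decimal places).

12.82 hours

Layers = ⌈180/0.05⌉ = 3600.
Bottom layers = 8 × (82.4 + 4.13) = 692.24 s.
Regular layers = 3592 × (8.53 + 4.13), so 45474.72 s.
Total = 692.24 + 45474.72 = 46166.96 s = 12.82 hours.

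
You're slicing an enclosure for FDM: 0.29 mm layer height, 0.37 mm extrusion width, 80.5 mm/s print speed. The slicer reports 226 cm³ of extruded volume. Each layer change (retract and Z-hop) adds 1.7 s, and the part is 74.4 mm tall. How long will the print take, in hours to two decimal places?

Line area: 0.29 × 0.37 → 0.1073 mm².
Toolpath length = 226 cm³ / 0.1073 mm² = 226000 / 0.1073 = 2106244.2 mm.
Print-move time: 2106244.2 / 80.5 → 26164.5 s.
Number of layers: 74.4 / 0.29 → 257 (rounded up).
Layer-change overhead = 257 × 1.7 = 436.9 s.
Total = 26164.5 + 436.9 = 26601.4 s = 7.39 hours.

7.39 hours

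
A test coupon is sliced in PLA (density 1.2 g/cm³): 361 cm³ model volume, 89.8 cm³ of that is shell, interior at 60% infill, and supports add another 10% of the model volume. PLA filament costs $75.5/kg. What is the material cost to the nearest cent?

Infill region = 361 − 89.8 = 271.2 cm³.
Infill deposited = 0.60 × 271.2, so 162.72 cm³.
Support = 0.10 × 361 = 36.1 cm³.
Total printed volume: 89.8 + 162.72 + 36.1 → 288.62 cm³.
Mass = 288.62 × 1.2, so 346.344 g.
At $75.5/kg: 346.344/1000 × 75.5 = $26.15.

$26.15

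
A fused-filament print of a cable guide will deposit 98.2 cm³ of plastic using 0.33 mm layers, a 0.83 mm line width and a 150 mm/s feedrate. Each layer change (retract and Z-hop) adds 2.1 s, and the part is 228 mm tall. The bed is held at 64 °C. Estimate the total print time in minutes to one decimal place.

64.0 minutes

Extrusion cross-section = 0.33 × 0.83, so 0.2739 mm².
Path length: 98200 mm³ / 0.2739 mm² → 358525 mm.
Print-move time = 358525 / 150, so 2390.2 s.
Number of layers: 228 / 0.33 → 691 (rounded up).
Non-print overhead = 691 × 2.1 = 1451.1 s.
Altogether 2390.2 + 1451.1 = 3841.3 s, i.e. 64.0 minutes.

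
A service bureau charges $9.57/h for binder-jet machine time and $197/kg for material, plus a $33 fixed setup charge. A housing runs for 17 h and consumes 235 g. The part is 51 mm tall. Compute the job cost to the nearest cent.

$241.99

Machine-time cost: 9.57 × 17 → $162.69.
Material charge = 197 × 235/1000, so $46.295.
Total = 162.69 + 46.295 + 33 = 241.985 ≈ $241.99.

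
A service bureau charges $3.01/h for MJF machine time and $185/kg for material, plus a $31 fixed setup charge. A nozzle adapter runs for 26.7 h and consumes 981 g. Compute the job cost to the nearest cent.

Machine cost = 3.01 × 26.7 = $80.367.
Feedstock cost: 185 × 981/1000 → $181.485.
Total = 80.367 + 181.485 + 31 = 292.852 ≈ $292.85.

$292.85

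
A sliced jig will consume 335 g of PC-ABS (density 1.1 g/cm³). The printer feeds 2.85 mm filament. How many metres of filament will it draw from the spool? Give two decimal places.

47.74 m

Volume = 335 g / 1.1 g·cm⁻³ = 304.5455 cm³ = 304545.5 mm³.
A = π r² = π × 1.425² = 6.3794 mm².
Length = 304545.5 / 6.3794 = 47738.89 mm = 47.74 m.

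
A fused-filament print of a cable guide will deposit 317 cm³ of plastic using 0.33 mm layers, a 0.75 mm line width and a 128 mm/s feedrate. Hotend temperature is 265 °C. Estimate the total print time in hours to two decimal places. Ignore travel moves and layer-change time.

2.78 hours

Line area: 0.33 × 0.75 → 0.2475 mm².
Toolpath length = 317 cm³ / 0.2475 mm² = 317000 / 0.2475 = 1280808.1 mm.
Print-move time: 1280808.1 / 128 → 10006.3 s.
10006.3 s = 2.78 hours.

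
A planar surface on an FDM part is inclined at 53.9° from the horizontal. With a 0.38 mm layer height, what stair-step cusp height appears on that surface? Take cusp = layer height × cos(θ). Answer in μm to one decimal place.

cos(53.9°) = 0.5892, so cusp = 0.38 × 0.5892 = 0.223896 mm → 223.9 μm.

223.9 μm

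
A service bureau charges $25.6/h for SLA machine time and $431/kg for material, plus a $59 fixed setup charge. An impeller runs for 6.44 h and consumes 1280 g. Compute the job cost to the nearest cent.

$775.54

Machine cost = 25.6 × 6.44, so $164.864.
Feedstock cost = 431 × 1280/1000 = $551.68.
Adding setup: 164.864 + 551.68 + 59 → 775.544 ≈ $775.54.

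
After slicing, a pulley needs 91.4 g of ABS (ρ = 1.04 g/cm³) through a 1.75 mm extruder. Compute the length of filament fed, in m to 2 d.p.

Volume = 91.4 g / 1.04 g·cm⁻³ = 87.8846 cm³ = 87884.6 mm³.
Cross-section of 1.75 mm filament: π·(1.75/2)² = 2.4053 mm².
Length = 87884.6 / 2.4053 = 36537.9 mm = 36.54 m.

36.54 m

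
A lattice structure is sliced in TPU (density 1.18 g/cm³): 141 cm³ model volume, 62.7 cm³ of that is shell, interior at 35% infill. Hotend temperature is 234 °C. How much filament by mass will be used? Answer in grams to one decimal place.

106.3 g

Infill region = 141 − 62.7, so 78.3 cm³.
Deposited infill = 0.35 × 78.3 = 27.405 cm³.
Total printed volume = 62.7 + 27.405, so 90.105 cm³.
Mass = 90.105 × 1.18, so 106.3239 g.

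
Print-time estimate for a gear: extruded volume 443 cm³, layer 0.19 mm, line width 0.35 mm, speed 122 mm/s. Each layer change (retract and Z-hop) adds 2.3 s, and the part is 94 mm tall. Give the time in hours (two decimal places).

Bead cross-section: 0.19 × 0.35 → 0.0665 mm².
Total extruded path = 443000/0.0665 = 6661654.1 mm.
Extrusion time: 6661654.1 / 122 → 54603.7 s.
Layer count = ceil(94 / 0.19) = 495.
Non-print overhead = 495 × 2.3, so 1138.5 s.
Total = 54603.7 + 1138.5 = 55742.2 s = 15.48 hours.

15.48 hours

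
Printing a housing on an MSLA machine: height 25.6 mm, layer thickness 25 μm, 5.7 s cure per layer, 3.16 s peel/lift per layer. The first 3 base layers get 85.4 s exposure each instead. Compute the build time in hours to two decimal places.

2.59 hours

Layer count = ceil(25.6 / 0.025) = 1024.
Burn-in layers: 3 × (85.4 + 3.16) → 265.68 s.
Remaining layers = 1021 × (5.7 + 3.16) = 9046.06 s.
Sum: 265.68 + 9046.06 = 9311.74 s → 2.59 hours.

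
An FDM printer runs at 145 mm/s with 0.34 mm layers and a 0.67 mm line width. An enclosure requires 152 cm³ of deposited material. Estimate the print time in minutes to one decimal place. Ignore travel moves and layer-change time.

Line area = 0.34 × 0.67, so 0.2278 mm².
Total extruded path = 152000/0.2278 = 667252 mm.
Print-move time = 667252 / 145, so 4601.7 s.
Converting: 4601.7 s = 76.7 minutes.

76.7 minutes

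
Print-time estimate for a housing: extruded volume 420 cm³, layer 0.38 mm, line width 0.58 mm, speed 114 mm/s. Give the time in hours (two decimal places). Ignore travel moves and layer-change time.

Bead cross-section = 0.38 × 0.58 = 0.2204 mm².
Toolpath length = 420 cm³ / 0.2204 mm² = 420000 / 0.2204 = 1905626.1 mm.
Print-move time: 1905626.1 / 114 → 16716 s.
Converting: 16716 s = 4.64 hours.

4.64 hours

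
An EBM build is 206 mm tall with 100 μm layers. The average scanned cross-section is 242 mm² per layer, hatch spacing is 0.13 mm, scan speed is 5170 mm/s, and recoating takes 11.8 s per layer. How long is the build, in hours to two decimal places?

Number of layers: 206 / 0.1 → 2060 (rounded up).
Scan path per layer = 242 / 0.13, so 1861.5 mm.
Scan time per layer: 1861.5 / 5170 → 0.3601 s.
Per-layer time = 0.3601 + 11.8, so 12.1601 s.
2060 layers × 12.1601 s/layer = 25049.806 s, i.e. 6.96 hours.

6.96 hours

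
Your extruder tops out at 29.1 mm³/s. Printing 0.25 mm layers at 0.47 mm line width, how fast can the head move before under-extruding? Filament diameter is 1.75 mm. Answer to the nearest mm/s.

Bead cross-section: 0.25 × 0.47 → 0.1175 mm².
Max speed = 29.1 / 0.1175 = 247.66 ≈ 248 mm/s.

248 mm/s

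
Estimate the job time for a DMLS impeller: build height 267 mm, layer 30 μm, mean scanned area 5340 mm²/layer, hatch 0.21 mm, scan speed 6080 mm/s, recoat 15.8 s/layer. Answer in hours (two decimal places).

Layer count = ceil(267 / 0.03) = 8900.
Per-layer scan distance = 5340 / 0.21, so 25428.6 mm.
Per-layer scan time = 25428.6 / 6080, so 4.1823 s.
Per-layer time = 4.1823 + 15.8, so 19.9823 s.
Total: 8900 × 19.9823 s = 177842.47 s → 49.40 hours.

49.40 hours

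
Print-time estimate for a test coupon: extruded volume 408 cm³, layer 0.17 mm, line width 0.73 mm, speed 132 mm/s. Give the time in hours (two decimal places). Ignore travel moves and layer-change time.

6.92 hours

Bead cross-section = 0.17 × 0.73 = 0.1241 mm².
Toolpath length = 408 cm³ / 0.1241 mm² = 408000 / 0.1241 = 3287671.2 mm.
Extrusion time = 3287671.2 / 132 = 24906.6 s.
That's 24906.6 s → 6.92 hours.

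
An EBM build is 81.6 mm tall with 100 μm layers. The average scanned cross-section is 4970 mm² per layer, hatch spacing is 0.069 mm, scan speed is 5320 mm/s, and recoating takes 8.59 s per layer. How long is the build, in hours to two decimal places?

Number of layers: 81.6 / 0.1 → 816 (rounded up).
Scan path per layer: 4970 / 0.069 → 72029 mm.
Scan time per layer = 72029 / 5320, so 13.5393 s.
Layer cycle = 13.5393 + 8.59 = 22.1293 s.
816 layers × 22.1293 s/layer = 18057.5088 s, i.e. 5.02 hours.

5.02 hours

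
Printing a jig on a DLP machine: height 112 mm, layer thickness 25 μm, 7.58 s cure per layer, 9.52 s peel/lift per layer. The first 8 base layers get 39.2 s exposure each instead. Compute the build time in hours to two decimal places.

Layers = ⌈112/0.025⌉ = 4480.
Bottom layers = 8 × (39.2 + 9.52) = 389.76 s.
Remaining layers: 4472 × (7.58 + 9.52) → 76471.2 s.
Total = 389.76 + 76471.2 = 76860.96 s = 21.35 hours.

21.35 hours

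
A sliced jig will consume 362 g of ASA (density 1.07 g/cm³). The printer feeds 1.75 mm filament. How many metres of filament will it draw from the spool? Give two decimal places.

140.66 m

Volume = 362 g / 1.07 g·cm⁻³ = 338.3178 cm³ = 338317.8 mm³.
Filament cross-section = π × (1.75/2)² = 2.4053 mm².
L = V/A = 338317.8/2.4053 = 140655.14 mm → 140.66 m.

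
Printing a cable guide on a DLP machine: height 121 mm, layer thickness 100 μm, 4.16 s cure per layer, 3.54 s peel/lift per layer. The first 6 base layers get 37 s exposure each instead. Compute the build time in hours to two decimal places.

Layer count = ceil(121 / 0.1) = 1210.
Base layers = 6 × (37 + 3.54), so 243.24 s.
Regular layers = 1204 × (4.16 + 3.54) = 9270.8 s.
Sum: 243.24 + 9270.8 = 9514.04 s → 2.64 hours.

2.64 hours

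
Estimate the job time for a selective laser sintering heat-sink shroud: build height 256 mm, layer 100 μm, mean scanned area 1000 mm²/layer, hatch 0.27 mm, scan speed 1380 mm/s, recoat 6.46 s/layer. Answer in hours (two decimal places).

Layer count = ceil(256 / 0.1) = 2560.
Hatch length per layer = 1000 / 0.27 = 3703.7 mm.
Per-layer scan time = 3703.7 / 1380, so 2.6838 s.
Layer cycle: 2.6838 + 6.46 → 9.1438 s.
Total: 2560 × 9.1438 s = 23408.128 s → 6.50 hours.

6.50 hours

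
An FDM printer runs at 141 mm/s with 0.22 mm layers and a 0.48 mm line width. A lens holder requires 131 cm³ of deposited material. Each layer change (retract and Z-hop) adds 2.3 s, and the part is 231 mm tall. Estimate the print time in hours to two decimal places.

Extrusion cross-section = 0.22 × 0.48 = 0.1056 mm².
Path length: 131000 mm³ / 0.1056 mm² → 1240530.3 mm.
Time extruding = 1240530.3 / 141 = 8798.1 s.
Layers = ⌈231/0.22⌉ = 1050.
Non-print overhead = 1050 × 2.3 = 2415 s.
Altogether 8798.1 + 2415 = 11213.1 s, i.e. 3.11 hours.

3.11 hours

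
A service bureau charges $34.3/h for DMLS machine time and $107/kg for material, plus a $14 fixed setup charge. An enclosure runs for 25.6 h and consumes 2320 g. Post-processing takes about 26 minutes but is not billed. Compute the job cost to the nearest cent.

Machine cost = 34.3 × 25.6, so $878.08.
Feedstock cost: 107 × 2320/1000 → $248.24.
Adding setup: 878.08 + 248.24 + 14 → $1140.32.

$1140.32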